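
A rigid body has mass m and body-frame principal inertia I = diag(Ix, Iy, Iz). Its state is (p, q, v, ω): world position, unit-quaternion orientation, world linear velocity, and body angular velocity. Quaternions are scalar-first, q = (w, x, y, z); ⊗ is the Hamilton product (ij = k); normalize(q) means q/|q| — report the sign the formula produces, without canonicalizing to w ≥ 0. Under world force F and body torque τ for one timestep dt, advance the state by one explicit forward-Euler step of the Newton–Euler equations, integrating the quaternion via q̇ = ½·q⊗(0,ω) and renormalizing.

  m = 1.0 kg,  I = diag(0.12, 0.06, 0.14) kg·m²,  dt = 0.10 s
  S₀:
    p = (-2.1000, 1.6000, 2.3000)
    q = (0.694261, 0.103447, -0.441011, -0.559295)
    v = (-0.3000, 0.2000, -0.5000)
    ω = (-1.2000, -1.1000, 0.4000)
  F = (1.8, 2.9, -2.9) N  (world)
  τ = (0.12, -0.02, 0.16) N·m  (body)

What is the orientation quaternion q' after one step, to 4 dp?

q' = (0.6850, 0.0221, -0.4461, -0.5755)

q⊗(0,ω) = (-0.1372577, -1.6247421, -0.1339119, -0.3653005)
q' = normalize(q + ½dt·q⊗(0,ω)) = (0.6850, 0.0221, -0.4461, -0.5755)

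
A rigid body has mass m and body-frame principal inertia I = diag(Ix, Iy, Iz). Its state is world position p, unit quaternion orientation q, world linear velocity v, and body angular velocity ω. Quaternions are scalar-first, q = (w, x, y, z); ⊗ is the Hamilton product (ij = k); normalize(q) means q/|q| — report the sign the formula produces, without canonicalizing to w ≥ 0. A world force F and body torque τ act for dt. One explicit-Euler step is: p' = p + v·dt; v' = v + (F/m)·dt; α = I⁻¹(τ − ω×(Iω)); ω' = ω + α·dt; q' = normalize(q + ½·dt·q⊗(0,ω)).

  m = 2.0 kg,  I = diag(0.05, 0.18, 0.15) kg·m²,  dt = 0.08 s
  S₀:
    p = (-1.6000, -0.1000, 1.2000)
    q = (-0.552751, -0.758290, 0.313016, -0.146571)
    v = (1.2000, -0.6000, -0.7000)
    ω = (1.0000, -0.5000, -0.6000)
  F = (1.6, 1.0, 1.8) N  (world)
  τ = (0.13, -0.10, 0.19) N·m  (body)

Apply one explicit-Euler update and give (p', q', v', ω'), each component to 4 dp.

linear accel F/m = (0.8000, 0.5000, 0.9000)
p + v·dt = (-1.5040, -0.1480, 1.1440)
v + (F/m)dt = (1.2640, -0.5600, -0.6280)
ω×(Iω) gyroscopic = (-0.0090, 0.0600, -0.0650)
α = I⁻¹(τ − ω×Iω) = (2.7800, -0.8889, 1.7000)
ω + α·dt = (1.2224, -0.5711, -0.4640)
Hamilton product q⊗(0,ω) = (0.8268554, -0.8138461, -0.3251695, 0.3977796)
q + ½dt·q⊗(0,ω), renormalized = (-0.5190, -0.7898, 0.2996, -0.1305)

p' = (-1.5040, -0.1480, 1.1440)
q' = (-0.5190, -0.7898, 0.2996, -0.1305)
v' = (1.2640, -0.5600, -0.6280)
ω' = (1.2224, -0.5711, -0.4640)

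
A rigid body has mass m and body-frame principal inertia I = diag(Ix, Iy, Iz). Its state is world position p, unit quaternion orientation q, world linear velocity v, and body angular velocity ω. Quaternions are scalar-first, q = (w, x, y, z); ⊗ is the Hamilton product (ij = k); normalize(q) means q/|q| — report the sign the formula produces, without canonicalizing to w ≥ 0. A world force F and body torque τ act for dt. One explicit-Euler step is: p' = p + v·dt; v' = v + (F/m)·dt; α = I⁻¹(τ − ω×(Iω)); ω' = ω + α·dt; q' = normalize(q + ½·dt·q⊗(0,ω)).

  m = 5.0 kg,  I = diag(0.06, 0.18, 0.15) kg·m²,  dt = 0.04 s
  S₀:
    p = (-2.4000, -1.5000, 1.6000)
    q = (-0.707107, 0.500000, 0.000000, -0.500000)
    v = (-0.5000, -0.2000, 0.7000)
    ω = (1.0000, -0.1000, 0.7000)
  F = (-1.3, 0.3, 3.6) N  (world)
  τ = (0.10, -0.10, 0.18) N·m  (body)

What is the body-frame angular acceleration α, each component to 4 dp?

precession coupling ω×(Iω) = (0.0021, -0.0630, -0.0120)
(τ − ω×Iω)/I = (1.6317, -0.2056, 1.2800)

α = (1.6317, -0.2056, 1.2800)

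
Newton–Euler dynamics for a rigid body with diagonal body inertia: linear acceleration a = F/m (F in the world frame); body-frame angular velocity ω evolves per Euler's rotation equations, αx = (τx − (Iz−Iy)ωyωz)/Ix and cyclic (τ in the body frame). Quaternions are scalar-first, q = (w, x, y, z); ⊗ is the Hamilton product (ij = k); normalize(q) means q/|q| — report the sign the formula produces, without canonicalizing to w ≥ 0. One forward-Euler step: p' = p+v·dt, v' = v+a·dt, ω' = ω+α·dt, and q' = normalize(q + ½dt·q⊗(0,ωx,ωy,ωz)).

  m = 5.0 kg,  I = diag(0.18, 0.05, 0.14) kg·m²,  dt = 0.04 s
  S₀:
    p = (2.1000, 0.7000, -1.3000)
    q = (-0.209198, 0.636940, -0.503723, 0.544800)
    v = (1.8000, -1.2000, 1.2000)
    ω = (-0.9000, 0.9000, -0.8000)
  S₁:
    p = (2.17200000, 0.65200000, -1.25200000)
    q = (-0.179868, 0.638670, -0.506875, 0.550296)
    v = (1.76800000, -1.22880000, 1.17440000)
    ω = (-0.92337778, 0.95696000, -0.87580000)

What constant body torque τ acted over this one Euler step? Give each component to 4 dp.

τ = (-0.1700, 0.1000, -0.1600)

rate change Δω = (-0.02337778, 0.05696000, -0.07580000)
precession coupling = (-0.0648, 0.0288, 0.1053)
applied torque τ = (-0.1700, 0.1000, -0.1600)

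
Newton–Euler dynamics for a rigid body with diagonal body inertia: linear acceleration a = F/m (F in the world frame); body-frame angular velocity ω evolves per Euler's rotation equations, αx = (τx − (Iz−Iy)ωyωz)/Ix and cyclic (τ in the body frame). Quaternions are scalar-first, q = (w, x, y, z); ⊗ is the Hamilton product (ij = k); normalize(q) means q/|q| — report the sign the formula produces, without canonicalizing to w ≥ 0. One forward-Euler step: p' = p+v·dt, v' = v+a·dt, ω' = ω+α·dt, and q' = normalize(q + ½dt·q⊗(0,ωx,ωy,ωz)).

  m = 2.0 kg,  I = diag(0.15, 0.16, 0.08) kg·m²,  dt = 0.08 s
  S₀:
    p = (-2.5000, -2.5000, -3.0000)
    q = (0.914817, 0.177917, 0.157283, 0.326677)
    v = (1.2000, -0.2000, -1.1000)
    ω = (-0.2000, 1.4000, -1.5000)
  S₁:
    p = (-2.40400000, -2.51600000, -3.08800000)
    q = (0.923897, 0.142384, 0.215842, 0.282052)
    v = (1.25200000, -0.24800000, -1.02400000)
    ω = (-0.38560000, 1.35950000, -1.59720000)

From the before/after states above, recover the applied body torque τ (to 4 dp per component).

Δω = ω₁−ω₀ = (-0.18560000, -0.04050000, -0.09720000)
precession coupling = (0.1680, 0.0210, -0.0028)
applied torque τ = (-0.1800, -0.0600, -0.1000)

τ = (-0.1800, -0.0600, -0.1000)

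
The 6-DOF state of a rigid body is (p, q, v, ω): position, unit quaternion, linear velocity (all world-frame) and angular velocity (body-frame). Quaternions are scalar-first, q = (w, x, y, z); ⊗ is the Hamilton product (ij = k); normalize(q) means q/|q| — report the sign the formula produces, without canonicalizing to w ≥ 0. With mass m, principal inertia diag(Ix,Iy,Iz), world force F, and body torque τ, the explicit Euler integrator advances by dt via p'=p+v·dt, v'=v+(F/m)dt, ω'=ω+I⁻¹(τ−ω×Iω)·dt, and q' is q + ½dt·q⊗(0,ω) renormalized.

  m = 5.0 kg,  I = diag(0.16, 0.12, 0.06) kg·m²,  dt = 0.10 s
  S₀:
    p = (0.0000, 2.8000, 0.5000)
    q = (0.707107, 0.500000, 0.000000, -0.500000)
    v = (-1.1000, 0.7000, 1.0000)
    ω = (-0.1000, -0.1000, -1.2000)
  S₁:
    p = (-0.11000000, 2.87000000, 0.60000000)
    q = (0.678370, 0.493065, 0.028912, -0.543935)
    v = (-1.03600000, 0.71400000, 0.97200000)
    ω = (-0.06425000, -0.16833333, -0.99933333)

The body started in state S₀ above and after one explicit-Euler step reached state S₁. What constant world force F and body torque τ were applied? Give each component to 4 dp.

F = (3.2000, 0.7000, -1.4000)
τ = (0.0500, -0.0700, 0.1200)

Δω = ω₁−ω₀ = (0.03575000, -0.06833333, 0.20066667)
τ = I·(Δω/dt) + ω₀×(Iω₀) = (0.0500, -0.0700, 0.1200)
Δv = v₁−v₀ = (0.06400000, 0.01400000, -0.02800000)
applied force F = (3.2000, 0.7000, -1.4000)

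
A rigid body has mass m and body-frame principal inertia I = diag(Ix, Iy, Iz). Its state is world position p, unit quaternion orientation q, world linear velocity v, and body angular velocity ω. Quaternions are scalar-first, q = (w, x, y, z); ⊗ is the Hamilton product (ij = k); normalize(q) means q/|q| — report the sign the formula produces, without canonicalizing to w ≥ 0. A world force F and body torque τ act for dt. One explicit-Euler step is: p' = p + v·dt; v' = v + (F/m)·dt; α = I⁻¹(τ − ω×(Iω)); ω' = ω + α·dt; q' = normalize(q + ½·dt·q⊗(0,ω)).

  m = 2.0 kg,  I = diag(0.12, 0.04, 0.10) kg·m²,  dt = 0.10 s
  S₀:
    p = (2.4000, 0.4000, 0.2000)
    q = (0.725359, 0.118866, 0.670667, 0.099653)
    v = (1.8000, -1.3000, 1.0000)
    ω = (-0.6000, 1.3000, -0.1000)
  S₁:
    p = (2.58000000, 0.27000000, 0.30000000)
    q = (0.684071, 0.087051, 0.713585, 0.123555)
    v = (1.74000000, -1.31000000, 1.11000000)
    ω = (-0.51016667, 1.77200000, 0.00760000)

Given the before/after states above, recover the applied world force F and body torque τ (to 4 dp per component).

F = (-1.2000, -0.2000, 2.2000)
τ = (0.1000, 0.1900, 0.1700)

ω₁ − ω₀ = (0.08983333, 0.47200000, 0.10760000)
precession coupling = (-0.0078, 0.0012, 0.0624)
I·α + gyro = (0.1000, 0.1900, 0.1700)
velocity change Δv = (-0.06000000, -0.01000000, 0.11000000)
m·(v₁−v₀)/dt = (-1.2000, -0.2000, 2.2000)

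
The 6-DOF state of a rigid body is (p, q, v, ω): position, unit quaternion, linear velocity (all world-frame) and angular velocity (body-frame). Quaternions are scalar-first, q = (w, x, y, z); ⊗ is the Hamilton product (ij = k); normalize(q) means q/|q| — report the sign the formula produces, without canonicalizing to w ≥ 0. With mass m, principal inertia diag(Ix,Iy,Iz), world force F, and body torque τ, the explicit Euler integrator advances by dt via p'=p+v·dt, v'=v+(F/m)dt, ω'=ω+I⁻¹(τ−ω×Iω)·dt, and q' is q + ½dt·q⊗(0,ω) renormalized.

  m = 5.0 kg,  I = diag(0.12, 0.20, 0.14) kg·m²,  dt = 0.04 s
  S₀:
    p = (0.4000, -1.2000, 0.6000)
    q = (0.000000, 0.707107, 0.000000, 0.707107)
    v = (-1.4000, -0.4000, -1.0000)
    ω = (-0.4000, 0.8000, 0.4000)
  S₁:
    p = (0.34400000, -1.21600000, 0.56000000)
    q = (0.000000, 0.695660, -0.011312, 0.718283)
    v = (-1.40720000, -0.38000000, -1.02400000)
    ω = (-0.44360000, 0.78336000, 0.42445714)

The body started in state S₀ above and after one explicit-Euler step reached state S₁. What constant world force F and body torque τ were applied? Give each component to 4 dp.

F = (-0.9000, 2.5000, -3.0000)
τ = (-0.1500, -0.0800, 0.0600)

ω₁ − ω₀ = (-0.04360000, -0.01664000, 0.02445714)
precession coupling = (-0.0192, 0.0032, -0.0256)
I·α + gyro = (-0.1500, -0.0800, 0.0600)
Δv = v₁−v₀ = (-0.00720000, 0.02000000, -0.02400000)
applied force F = (-0.9000, 2.5000, -3.0000)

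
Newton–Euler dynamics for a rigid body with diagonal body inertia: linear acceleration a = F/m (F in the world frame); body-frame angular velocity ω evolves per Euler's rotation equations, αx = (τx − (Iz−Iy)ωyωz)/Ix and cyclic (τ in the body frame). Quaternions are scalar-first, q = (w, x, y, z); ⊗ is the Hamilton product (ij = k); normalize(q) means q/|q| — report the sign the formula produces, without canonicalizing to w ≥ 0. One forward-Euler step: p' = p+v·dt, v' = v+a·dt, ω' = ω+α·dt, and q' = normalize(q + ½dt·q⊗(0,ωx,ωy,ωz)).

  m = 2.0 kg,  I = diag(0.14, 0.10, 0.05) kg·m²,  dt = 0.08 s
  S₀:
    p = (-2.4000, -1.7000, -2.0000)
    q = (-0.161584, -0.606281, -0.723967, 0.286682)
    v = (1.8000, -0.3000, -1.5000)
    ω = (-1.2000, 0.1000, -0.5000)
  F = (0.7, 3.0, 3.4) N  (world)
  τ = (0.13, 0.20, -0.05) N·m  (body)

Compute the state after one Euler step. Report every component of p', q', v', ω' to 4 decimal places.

p' = (-2.2560, -1.7240, -2.1200)
q' = (-0.1818, -0.5844, -0.7495, 0.2524)
v' = (1.8280, -0.1800, -1.3640)
ω' = (-1.1271, 0.2168, -0.5877)

precession coupling ω×(Iω) = (0.0025, 0.0540, 0.0048)
angular accel α = (0.9107, 1.4600, -1.0960)
ω' = ω + α·dt = (-1.1271, 0.2168, -0.5877)
q⊗(0,ω) = (-0.5117995, 0.5272161, -0.6633173, -0.8485965)
q + ½dt·q⊗(0,ω), renormalized = (-0.1818, -0.5844, -0.7495, 0.2524)
a = F/m = (0.3500, 1.5000, 1.7000)
new position p' = (-2.2560, -1.7240, -2.1200)
new velocity v' = (1.8280, -0.1800, -1.3640)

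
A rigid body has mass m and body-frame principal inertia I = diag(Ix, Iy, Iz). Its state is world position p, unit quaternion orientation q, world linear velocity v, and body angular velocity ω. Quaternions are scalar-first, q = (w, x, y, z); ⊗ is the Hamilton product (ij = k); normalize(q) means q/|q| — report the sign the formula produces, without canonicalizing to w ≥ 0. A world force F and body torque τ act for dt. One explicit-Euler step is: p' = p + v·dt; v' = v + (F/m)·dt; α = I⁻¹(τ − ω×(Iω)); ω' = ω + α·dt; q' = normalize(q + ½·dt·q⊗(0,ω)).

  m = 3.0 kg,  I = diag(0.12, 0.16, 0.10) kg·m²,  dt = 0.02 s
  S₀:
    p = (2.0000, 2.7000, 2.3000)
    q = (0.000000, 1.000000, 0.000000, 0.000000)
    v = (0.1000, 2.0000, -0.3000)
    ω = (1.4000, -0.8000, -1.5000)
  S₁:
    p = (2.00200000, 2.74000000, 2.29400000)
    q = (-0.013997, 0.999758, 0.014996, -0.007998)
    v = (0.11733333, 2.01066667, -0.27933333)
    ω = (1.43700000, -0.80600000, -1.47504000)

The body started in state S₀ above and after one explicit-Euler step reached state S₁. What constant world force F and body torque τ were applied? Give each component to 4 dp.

Δω = ω₁−ω₀ = (0.03700000, -0.00600000, 0.02496000)
gyro term ω₀×Iω₀ = (-0.0720, -0.0420, -0.0448)
applied torque τ = (0.1500, -0.0900, 0.0800)
v₁ − v₀ = (0.01733333, 0.01066667, 0.02066667)
applied force F = (2.6000, 1.6000, 3.1000)

F = (2.6000, 1.6000, 3.1000)
τ = (0.1500, -0.0900, 0.0800)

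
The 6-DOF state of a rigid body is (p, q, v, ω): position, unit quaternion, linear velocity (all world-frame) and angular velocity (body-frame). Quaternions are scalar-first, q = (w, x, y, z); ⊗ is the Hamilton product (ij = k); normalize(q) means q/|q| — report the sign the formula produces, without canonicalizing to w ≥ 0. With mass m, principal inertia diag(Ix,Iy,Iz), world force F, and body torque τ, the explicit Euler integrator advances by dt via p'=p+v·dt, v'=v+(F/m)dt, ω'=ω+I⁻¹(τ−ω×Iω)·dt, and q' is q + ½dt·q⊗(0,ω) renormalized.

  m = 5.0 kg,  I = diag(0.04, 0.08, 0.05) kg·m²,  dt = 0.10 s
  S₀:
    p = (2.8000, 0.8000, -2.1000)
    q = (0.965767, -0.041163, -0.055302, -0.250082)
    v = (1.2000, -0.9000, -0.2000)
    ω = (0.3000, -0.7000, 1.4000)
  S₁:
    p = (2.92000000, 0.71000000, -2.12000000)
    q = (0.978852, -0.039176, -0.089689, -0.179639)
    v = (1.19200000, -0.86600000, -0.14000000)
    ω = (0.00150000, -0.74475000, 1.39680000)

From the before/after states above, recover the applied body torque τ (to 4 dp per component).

τ = (-0.0900, -0.0400, -0.0100)

Δω = ω₁−ω₀ = (-0.29850000, -0.04475000, -0.00320000)
I·α + gyro = (-0.0900, -0.0400, -0.0100)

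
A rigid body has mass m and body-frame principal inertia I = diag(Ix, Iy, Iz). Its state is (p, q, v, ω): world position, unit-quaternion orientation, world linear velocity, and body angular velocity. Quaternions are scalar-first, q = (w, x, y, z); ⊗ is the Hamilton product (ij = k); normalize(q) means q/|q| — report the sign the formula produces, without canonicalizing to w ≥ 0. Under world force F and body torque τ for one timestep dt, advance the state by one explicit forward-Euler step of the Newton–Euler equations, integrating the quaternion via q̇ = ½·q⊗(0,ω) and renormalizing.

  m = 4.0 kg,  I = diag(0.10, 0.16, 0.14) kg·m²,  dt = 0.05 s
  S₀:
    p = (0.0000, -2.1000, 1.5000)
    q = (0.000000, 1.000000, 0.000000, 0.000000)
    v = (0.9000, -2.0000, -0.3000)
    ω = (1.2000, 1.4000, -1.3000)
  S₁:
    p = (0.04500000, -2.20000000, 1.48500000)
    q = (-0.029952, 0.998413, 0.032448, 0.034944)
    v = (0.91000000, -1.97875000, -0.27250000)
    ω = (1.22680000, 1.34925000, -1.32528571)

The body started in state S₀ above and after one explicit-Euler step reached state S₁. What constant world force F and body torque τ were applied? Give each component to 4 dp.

F = (0.8000, 1.7000, 2.2000)
τ = (0.0900, -0.1000, 0.0300)

Δv = v₁−v₀ = (0.01000000, 0.02125000, 0.02750000)
F = m·Δv/dt = (0.8000, 1.7000, 2.2000)
Δω = ω₁−ω₀ = (0.02680000, -0.05075000, -0.02528571)
ω₀×(Iω₀) = (0.0364, 0.0624, 0.1008)
I·α + gyro = (0.0900, -0.1000, 0.0300)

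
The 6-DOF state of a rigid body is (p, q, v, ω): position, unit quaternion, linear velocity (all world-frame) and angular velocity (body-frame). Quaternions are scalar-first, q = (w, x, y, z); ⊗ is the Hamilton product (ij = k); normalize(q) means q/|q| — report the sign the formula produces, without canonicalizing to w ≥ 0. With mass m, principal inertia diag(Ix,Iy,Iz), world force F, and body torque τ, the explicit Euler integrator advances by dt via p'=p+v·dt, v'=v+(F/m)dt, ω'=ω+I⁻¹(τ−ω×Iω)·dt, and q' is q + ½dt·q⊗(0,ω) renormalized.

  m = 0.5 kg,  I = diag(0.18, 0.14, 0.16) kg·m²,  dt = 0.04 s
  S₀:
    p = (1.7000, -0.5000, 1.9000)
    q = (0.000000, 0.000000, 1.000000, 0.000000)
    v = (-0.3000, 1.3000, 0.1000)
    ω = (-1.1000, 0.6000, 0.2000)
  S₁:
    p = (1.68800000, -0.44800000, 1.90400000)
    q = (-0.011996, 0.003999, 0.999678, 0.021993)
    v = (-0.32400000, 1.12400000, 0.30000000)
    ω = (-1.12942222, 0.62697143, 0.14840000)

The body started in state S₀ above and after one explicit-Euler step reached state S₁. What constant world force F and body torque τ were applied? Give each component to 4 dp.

F = (-0.3000, -2.2000, 2.5000)
τ = (-0.1300, 0.0900, -0.1800)

Δv = v₁−v₀ = (-0.02400000, -0.17600000, 0.20000000)
applied force F = (-0.3000, -2.2000, 2.5000)
ω₁ − ω₀ = (-0.02942222, 0.02697143, -0.05160000)
ω₀×(Iω₀) = (0.0024, -0.0044, 0.0264)
applied torque τ = (-0.1300, 0.0900, -0.1800)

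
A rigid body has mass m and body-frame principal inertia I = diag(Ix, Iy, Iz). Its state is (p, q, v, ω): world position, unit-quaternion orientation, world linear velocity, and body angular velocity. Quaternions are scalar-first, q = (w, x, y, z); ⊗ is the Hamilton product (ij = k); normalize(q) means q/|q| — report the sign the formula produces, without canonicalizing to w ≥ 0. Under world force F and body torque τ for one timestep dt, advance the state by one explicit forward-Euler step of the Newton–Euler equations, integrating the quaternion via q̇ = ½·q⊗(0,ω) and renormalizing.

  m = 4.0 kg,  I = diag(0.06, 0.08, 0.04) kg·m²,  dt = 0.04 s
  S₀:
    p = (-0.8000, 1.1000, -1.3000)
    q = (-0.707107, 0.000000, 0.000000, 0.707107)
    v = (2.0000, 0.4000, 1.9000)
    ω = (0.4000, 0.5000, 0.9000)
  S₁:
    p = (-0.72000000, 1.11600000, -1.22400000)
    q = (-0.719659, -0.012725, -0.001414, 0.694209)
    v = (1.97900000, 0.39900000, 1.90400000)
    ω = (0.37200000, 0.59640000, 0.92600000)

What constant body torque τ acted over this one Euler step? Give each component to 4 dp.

ω₁ − ω₀ = (-0.02800000, 0.09640000, 0.02600000)
τ = I·(Δω/dt) + ω₀×(Iω₀) = (-0.0600, 0.2000, 0.0300)

τ = (-0.0600, 0.2000, 0.0300)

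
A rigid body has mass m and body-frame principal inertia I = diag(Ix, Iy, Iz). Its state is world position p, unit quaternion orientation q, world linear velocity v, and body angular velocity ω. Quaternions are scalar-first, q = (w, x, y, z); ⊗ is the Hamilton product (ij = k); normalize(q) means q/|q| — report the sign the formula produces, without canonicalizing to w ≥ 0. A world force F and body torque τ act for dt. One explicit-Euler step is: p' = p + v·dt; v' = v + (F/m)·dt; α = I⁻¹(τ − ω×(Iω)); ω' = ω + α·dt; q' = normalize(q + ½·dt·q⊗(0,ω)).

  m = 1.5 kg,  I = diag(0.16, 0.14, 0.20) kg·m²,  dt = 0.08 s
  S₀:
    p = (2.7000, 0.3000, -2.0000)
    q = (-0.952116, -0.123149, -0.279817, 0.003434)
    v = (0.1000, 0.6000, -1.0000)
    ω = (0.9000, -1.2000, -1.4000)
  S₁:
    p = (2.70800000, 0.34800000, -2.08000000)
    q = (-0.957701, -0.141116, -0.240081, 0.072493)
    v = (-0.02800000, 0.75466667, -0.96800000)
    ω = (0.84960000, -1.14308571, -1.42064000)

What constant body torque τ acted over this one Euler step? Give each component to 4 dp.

τ = (0.0000, 0.1500, -0.0300)

ω₁ − ω₀ = (-0.05040000, 0.05691429, -0.02064000)
applied torque τ = (0.0000, 0.1500, -0.0300)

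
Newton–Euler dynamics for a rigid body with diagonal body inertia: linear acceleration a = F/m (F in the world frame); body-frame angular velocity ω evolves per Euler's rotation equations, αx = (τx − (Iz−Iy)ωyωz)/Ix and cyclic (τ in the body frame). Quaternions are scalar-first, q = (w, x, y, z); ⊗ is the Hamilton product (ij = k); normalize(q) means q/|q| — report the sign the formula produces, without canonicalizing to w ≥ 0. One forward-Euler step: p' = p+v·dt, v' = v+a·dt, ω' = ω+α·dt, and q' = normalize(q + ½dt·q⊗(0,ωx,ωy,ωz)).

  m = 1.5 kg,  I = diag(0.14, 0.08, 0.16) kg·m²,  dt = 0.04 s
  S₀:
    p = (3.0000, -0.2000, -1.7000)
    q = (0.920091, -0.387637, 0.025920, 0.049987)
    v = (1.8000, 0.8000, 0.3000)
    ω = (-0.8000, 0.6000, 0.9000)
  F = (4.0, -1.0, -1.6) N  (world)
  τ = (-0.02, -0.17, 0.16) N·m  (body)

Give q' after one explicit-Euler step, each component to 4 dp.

q⊗(0,ω) = (-0.3706499, -0.7427370, 0.8609383, 0.6162357)
q' = normalize(q + ½dt·q⊗(0,ω)) = (0.9123, -0.4023, 0.0431, 0.0623)

q' = (0.9123, -0.4023, 0.0431, 0.0623)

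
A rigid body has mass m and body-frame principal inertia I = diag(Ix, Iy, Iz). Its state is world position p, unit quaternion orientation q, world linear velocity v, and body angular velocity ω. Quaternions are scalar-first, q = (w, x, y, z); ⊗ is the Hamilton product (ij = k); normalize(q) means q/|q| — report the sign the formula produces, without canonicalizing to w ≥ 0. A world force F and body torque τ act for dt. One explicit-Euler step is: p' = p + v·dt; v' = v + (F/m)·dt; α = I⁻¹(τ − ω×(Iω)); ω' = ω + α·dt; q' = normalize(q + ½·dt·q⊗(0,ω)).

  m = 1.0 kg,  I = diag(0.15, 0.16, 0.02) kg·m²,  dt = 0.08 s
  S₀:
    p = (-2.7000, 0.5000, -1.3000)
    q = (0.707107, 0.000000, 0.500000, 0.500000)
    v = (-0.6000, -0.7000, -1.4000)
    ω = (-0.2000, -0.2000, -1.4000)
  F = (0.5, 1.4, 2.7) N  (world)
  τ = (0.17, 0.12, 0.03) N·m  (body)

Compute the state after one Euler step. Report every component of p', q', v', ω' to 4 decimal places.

ω×(Iω) gyroscopic = (-0.0392, 0.0364, 0.0004)
α = I⁻¹(τ − ω×Iω) = (1.3947, 0.5225, 1.4800)
new body rate ω' = (-0.0884, -0.1582, -1.2816)
q⊗(0,ω) = (0.8000000, -0.7414214, -0.2414214, -0.8899498)
updated quaternion q' = (0.7379, -0.0296, 0.4895, 0.4636)
linear accel F/m = (0.5000, 1.4000, 2.7000)
p' = p + v·dt = (-2.7480, 0.4440, -1.4120)
v + (F/m)dt = (-0.5600, -0.5880, -1.1840)

p' = (-2.7480, 0.4440, -1.4120)
q' = (0.7379, -0.0296, 0.4895, 0.4636)
v' = (-0.5600, -0.5880, -1.1840)
ω' = (-0.0884, -0.1582, -1.2816)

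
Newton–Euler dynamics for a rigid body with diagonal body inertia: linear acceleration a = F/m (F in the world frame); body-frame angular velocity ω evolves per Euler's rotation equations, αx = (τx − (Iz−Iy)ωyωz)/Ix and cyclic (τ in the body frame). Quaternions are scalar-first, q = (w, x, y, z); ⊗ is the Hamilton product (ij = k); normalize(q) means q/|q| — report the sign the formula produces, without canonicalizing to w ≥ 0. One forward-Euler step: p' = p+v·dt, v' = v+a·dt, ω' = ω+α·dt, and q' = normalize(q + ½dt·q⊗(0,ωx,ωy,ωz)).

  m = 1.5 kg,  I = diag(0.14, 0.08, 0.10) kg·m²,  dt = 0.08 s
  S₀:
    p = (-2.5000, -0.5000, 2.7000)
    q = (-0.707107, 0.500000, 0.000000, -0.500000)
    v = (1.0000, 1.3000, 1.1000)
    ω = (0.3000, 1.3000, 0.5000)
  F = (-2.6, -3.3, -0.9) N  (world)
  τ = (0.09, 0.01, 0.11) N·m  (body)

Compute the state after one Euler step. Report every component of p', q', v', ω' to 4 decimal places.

a = F/m = (-1.7333, -2.2000, -0.6000)
p' = p + v·dt = (-2.4200, -0.3960, 2.7880)
v' = v + a·dt = (0.8613, 1.1240, 1.0520)
ω×(Iω) gyroscopic = (0.0130, 0.0060, -0.0234)
angular accel α = (0.5500, 0.0500, 1.3340)
new body rate ω' = (0.3440, 1.3040, 0.6067)
Hamilton product q⊗(0,ω) = (0.1000000, 0.4378679, -1.3192391, 0.2964465)
updated quaternion q' = (-0.7020, 0.5167, -0.0527, -0.4874)

p' = (-2.4200, -0.3960, 2.7880)
q' = (-0.7020, 0.5167, -0.0527, -0.4874)
v' = (0.8613, 1.1240, 1.0520)
ω' = (0.3440, 1.3040, 0.6067)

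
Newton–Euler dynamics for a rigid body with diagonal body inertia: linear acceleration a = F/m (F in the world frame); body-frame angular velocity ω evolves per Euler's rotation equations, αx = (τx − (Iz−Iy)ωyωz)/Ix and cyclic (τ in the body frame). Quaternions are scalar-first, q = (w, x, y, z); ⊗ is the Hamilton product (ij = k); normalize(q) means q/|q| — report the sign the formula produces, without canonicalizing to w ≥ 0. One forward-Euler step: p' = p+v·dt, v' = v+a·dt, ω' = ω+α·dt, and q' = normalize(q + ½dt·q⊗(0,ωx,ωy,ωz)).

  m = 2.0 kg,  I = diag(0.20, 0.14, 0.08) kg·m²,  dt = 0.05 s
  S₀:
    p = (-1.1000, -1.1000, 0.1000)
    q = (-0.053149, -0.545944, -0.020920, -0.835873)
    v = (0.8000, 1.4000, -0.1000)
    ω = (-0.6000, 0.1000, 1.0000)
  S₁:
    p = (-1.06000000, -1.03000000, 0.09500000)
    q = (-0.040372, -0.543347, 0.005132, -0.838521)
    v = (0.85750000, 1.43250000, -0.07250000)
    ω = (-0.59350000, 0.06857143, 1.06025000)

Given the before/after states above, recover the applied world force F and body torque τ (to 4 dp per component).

v₁ − v₀ = (0.05750000, 0.03250000, 0.02750000)
applied force F = (2.3000, 1.3000, 1.1000)
rate change Δω = (0.00650000, -0.03142857, 0.06025000)
precession coupling = (-0.0060, -0.0720, 0.0036)
τ = I·(Δω/dt) + ω₀×(Iω₀) = (0.0200, -0.1600, 0.1000)

F = (2.3000, 1.3000, 1.1000)
τ = (0.0200, -0.1600, 0.1000)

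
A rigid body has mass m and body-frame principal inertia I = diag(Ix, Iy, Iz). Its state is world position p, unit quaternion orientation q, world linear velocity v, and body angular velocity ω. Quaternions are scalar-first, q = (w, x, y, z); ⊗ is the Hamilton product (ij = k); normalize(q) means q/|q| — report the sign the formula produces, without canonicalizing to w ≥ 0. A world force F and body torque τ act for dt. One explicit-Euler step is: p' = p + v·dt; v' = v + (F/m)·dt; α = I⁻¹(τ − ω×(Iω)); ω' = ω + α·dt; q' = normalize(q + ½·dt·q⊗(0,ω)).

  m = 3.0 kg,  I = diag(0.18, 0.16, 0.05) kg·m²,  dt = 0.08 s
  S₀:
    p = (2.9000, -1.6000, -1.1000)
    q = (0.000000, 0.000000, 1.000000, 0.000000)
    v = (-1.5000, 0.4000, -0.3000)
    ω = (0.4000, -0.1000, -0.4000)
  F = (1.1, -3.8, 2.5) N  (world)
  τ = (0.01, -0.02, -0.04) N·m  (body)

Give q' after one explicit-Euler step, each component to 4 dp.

2q̇ = q⊗(0,ω) = (0.1000000, -0.4000000, 0.0000000, -0.4000000)
updated quaternion q' = (0.0040, -0.0160, 0.9997, -0.0160)

q' = (0.0040, -0.0160, 0.9997, -0.0160)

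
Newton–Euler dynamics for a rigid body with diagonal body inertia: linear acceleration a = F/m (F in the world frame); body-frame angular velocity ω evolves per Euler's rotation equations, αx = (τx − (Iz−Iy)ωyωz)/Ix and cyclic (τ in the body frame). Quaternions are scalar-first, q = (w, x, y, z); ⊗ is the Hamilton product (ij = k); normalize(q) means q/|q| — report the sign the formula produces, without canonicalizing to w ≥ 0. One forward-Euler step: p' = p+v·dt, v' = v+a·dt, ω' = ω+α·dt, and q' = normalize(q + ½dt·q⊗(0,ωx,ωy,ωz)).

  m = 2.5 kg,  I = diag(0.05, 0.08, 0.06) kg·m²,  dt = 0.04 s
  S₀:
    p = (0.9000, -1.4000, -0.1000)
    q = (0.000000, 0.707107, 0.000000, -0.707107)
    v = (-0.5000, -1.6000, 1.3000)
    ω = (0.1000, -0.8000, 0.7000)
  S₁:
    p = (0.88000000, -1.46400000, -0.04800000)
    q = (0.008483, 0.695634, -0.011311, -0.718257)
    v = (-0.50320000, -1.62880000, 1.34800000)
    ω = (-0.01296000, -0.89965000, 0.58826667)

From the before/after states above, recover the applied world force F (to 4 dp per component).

F = (-0.2000, -1.8000, 3.0000)

Δv = v₁−v₀ = (-0.00320000, -0.02880000, 0.04800000)
applied force F = (-0.2000, -1.8000, 3.0000)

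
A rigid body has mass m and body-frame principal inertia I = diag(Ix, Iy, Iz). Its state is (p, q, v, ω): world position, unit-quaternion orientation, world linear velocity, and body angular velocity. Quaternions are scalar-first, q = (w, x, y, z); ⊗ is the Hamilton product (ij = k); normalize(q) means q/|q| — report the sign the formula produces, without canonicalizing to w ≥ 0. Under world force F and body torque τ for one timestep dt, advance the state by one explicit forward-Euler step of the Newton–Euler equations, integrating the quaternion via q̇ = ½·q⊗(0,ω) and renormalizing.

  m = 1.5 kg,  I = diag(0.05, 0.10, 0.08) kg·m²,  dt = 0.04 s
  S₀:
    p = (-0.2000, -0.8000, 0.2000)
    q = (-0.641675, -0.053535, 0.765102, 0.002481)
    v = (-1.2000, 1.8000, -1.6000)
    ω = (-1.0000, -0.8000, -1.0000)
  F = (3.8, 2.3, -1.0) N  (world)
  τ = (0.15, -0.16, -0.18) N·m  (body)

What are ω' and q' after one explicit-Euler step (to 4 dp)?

ω×(Iω) gyroscopic = (-0.0160, -0.0300, 0.0400)
(τ − ω×Iω)/I = (3.3200, -1.3000, -2.7500)
ω' = ω + α·dt = (-0.8672, -0.8520, -1.1100)
q⊗(0,ω) = (0.5610276, -0.1214422, 0.4573240, 1.4496050)
q' = normalize(q + ½dt·q⊗(0,ω)) = (-0.6301, -0.0559, 0.7738, 0.0315)

ω' = (-0.8672, -0.8520, -1.1100)
q' = (-0.6301, -0.0559, 0.7738, 0.0315)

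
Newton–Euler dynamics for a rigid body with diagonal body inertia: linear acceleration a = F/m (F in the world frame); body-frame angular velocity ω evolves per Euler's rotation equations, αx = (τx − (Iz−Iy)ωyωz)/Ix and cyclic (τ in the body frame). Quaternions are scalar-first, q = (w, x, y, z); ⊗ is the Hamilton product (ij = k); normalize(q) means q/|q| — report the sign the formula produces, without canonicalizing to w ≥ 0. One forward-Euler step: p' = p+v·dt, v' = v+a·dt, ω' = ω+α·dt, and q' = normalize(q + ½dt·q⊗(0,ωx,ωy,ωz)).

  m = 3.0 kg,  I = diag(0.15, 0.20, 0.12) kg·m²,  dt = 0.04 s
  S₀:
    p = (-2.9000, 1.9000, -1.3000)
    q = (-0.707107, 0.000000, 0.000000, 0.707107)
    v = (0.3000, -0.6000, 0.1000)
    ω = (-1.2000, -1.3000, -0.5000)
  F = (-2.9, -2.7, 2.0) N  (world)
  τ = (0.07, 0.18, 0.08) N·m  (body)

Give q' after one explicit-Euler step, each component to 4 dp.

q' = (-0.6996, 0.0353, 0.0014, 0.7137)

q⊗(0,ω) = (0.3535535, 1.7677675, 0.0707107, 0.3535535)
updated quaternion q' = (-0.6996, 0.0353, 0.0014, 0.7137)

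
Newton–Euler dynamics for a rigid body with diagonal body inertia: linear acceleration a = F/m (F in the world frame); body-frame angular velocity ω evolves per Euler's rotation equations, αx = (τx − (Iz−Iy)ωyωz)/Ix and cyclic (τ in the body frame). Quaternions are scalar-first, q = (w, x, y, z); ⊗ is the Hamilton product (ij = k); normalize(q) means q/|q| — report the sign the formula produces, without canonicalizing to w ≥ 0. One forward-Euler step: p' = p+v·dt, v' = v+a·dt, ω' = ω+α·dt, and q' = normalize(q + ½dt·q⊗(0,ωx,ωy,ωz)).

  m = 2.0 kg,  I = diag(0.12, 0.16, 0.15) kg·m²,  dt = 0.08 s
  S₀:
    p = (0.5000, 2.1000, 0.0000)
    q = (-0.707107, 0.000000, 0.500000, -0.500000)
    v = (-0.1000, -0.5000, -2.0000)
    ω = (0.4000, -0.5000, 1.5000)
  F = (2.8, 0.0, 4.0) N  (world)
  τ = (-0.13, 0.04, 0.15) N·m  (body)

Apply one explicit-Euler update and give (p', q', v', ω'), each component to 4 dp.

p' = (0.4920, 2.0600, -0.1600)
q' = (-0.6657, 0.0087, 0.5051, -0.5493)
v' = (0.0120, -0.5000, -1.8400)
ω' = (0.3083, -0.4710, 1.5843)

precession coupling ω×(Iω) = (0.0075, -0.0180, -0.0080)
α = I⁻¹(τ − ω×Iω) = (-1.1458, 0.3625, 1.0533)
new body rate ω' = (0.3083, -0.4710, 1.5843)
Hamilton product q⊗(0,ω) = (1.0000000, 0.2171572, 0.1535535, -1.2606605)
q + ½dt·q⊗(0,ω), renormalized = (-0.6657, 0.0087, 0.5051, -0.5493)
linear accel F/m = (1.4000, 0.0000, 2.0000)
p + v·dt = (0.4920, 2.0600, -0.1600)
v' = v + a·dt = (0.0120, -0.5000, -1.8400)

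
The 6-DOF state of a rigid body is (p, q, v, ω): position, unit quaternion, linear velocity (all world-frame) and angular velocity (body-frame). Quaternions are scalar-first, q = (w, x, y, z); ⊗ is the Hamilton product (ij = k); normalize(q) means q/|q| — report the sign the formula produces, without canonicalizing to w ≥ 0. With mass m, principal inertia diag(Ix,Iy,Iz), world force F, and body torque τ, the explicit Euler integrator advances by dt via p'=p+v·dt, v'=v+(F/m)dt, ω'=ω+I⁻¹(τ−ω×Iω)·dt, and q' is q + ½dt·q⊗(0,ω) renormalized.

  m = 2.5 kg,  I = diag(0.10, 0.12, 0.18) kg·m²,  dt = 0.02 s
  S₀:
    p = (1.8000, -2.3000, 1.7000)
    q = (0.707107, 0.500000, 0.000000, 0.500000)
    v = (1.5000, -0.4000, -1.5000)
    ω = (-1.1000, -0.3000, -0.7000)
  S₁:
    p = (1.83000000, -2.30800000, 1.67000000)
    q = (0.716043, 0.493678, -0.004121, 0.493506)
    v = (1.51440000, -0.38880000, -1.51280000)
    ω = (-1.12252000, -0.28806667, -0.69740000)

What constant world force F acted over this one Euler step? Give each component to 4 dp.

F = (1.8000, 1.4000, -1.6000)

velocity change Δv = (0.01440000, 0.01120000, -0.01280000)
F = m·Δv/dt = (1.8000, 1.4000, -1.6000)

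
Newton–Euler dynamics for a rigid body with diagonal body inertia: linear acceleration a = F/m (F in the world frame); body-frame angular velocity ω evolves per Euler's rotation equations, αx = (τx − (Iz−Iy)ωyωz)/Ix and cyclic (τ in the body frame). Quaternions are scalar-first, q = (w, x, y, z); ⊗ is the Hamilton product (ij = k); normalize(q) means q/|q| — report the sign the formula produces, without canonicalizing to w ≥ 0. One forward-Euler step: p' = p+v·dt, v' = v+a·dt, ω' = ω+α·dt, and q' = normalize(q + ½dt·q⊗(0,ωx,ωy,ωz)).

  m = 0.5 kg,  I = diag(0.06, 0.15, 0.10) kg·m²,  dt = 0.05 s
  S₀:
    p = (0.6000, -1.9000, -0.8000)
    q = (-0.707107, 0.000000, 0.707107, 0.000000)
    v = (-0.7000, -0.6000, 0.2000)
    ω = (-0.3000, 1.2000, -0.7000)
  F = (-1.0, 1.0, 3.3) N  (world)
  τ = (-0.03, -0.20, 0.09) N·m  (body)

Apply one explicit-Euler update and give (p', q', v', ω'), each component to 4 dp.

a = F/m = (-2.0000, 2.0000, 6.6000)
new position p' = (0.5650, -1.9300, -0.7900)
v + (F/m)dt = (-0.8000, -0.5000, 0.5300)
angular accel α = (-1.2000, -1.2773, 1.2240)
ω + α·dt = (-0.3600, 1.1361, -0.6388)
q⊗(0,ω) = (-0.8485284, -0.2828428, -0.8485284, 0.7071070)
q + ½dt·q⊗(0,ω), renormalized = (-0.7279, -0.0071, 0.6855, 0.0177)

p' = (0.5650, -1.9300, -0.7900)
q' = (-0.7279, -0.0071, 0.6855, 0.0177)
v' = (-0.8000, -0.5000, 0.5300)
ω' = (-0.3600, 1.1361, -0.6388)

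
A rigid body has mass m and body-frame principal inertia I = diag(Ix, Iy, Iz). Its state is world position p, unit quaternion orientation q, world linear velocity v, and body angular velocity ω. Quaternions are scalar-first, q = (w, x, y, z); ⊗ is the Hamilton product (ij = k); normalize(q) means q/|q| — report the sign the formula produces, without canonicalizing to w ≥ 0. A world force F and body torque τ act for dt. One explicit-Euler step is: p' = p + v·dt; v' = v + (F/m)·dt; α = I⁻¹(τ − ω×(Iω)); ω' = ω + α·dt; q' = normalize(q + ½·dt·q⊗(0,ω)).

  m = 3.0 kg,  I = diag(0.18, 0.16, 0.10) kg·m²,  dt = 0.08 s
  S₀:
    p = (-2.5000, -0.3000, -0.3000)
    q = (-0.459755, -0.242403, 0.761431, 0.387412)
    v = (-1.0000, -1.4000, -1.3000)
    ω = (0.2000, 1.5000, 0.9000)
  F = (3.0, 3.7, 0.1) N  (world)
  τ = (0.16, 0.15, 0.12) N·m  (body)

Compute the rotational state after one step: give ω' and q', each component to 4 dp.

precession coupling ω×(Iω) = (-0.0810, 0.0144, -0.0060)
angular accel α = (1.3389, 0.8475, 1.2600)
ω + α·dt = (0.3071, 1.5678, 1.0008)
q⊗(0,ω) = (-1.4423367, 0.0122189, -0.3939874, -0.9296702)
updated quaternion q' = (-0.5162, -0.2413, 0.7438, 0.3494)

ω' = (0.3071, 1.5678, 1.0008)
q' = (-0.5162, -0.2413, 0.7438, 0.3494)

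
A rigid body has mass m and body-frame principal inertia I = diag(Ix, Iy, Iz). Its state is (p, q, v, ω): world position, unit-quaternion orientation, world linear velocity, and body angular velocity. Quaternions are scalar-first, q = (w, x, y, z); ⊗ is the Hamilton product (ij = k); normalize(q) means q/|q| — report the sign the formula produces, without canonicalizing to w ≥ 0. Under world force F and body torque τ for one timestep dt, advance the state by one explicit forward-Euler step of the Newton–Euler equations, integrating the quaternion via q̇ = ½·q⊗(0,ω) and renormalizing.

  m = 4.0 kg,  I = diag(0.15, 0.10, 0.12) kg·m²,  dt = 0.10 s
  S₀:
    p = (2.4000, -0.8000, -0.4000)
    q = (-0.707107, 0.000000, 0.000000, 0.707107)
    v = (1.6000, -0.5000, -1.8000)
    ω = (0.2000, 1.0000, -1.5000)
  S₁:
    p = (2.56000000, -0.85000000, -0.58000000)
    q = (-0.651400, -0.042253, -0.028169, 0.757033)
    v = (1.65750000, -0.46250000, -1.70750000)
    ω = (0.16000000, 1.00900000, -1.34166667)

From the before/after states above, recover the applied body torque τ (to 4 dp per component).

τ = (-0.0900, 0.0000, 0.1800)

Δω = ω₁−ω₀ = (-0.04000000, 0.00900000, 0.15833333)
gyro term ω₀×Iω₀ = (-0.0300, -0.0090, -0.0100)
applied torque τ = (-0.0900, 0.0000, 0.1800)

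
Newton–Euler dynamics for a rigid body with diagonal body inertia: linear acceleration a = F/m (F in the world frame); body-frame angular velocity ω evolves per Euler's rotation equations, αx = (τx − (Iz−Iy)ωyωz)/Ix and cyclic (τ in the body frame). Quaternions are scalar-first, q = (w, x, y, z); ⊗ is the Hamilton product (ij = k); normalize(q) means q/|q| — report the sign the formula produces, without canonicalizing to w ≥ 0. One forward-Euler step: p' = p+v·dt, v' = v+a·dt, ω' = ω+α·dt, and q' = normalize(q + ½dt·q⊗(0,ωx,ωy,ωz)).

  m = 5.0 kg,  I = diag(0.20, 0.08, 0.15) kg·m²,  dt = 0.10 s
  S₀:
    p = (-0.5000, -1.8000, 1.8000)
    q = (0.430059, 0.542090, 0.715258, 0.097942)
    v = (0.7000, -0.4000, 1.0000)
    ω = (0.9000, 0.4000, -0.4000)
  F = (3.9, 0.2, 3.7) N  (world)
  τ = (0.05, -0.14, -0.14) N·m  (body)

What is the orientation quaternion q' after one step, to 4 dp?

q' = (0.3928, 0.5444, 0.7381, 0.0679)

2q̇ = q⊗(0,ω) = (-0.7348074, 0.0617731, 0.4770074, -0.5989198)
updated quaternion q' = (0.3928, 0.5444, 0.7381, 0.0679)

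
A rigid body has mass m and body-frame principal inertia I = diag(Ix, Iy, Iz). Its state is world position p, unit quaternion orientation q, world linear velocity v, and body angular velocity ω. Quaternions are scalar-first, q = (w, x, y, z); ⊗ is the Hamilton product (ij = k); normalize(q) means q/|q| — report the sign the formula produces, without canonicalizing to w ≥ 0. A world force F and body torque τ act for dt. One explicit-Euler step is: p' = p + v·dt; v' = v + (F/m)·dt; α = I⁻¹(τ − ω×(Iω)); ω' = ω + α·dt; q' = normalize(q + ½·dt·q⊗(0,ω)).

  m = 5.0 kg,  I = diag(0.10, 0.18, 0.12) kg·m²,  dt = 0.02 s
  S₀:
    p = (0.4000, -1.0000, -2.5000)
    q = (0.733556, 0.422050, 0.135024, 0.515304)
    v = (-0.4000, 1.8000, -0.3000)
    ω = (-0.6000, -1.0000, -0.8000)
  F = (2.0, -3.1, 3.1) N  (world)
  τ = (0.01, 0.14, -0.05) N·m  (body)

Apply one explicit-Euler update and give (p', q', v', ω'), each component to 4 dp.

α = I⁻¹(τ − ω×Iω) = (0.5800, 0.8311, -0.8167)
new body rate ω' = (-0.5884, -0.9834, -0.8163)
Hamilton product q⊗(0,ω) = (0.8004972, -0.0328488, -0.7050984, -0.9278804)
q' = normalize(q + ½dt·q⊗(0,ω)) = (0.7415, 0.4217, 0.1280, 0.5060)
p + v·dt = (0.3920, -0.9640, -2.5060)
v' = v + a·dt = (-0.3920, 1.7876, -0.2876)

p' = (0.3920, -0.9640, -2.5060)
q' = (0.7415, 0.4217, 0.1280, 0.5060)
v' = (-0.3920, 1.7876, -0.2876)
ω' = (-0.5884, -0.9834, -0.8163)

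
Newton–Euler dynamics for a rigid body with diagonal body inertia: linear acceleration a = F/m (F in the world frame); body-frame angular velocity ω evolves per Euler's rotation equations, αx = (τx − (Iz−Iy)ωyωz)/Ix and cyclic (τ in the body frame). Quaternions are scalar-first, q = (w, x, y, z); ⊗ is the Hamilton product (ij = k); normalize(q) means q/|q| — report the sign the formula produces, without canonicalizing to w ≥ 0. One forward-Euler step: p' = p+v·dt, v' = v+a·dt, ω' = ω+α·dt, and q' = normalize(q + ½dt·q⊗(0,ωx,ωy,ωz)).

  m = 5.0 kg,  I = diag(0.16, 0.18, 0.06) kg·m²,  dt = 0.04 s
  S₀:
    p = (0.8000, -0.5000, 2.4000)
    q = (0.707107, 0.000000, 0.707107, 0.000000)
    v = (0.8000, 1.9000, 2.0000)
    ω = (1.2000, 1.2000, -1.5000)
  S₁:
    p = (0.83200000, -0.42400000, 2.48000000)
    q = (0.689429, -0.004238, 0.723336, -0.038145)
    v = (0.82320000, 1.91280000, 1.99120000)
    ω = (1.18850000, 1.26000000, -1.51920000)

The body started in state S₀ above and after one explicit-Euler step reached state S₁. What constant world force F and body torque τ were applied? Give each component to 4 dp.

F = (2.9000, 1.6000, -1.1000)
τ = (0.1700, 0.0900, 0.0000)

rate change Δω = (-0.01150000, 0.06000000, -0.01920000)
gyro term ω₀×Iω₀ = (0.2160, -0.1800, 0.0288)
τ = I·(Δω/dt) + ω₀×(Iω₀) = (0.1700, 0.0900, 0.0000)
Δv = v₁−v₀ = (0.02320000, 0.01280000, -0.00880000)
m·(v₁−v₀)/dt = (2.9000, 1.6000, -1.1000)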